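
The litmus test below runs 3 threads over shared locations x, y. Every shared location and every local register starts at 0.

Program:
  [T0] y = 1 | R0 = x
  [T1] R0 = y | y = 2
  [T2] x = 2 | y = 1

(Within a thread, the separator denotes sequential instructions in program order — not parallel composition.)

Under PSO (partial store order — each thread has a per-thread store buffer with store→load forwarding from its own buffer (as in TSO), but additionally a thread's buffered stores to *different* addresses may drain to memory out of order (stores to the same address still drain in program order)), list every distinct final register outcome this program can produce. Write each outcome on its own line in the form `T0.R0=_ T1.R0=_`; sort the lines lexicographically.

outcome vector order: (T0.R0,T1.R0)
|PSO outcomes| = 4

T0.R0=0 T1.R0=0
T0.R0=0 T1.R0=1
T0.R0=2 T1.R0=0
T0.R0=2 T1.R0=1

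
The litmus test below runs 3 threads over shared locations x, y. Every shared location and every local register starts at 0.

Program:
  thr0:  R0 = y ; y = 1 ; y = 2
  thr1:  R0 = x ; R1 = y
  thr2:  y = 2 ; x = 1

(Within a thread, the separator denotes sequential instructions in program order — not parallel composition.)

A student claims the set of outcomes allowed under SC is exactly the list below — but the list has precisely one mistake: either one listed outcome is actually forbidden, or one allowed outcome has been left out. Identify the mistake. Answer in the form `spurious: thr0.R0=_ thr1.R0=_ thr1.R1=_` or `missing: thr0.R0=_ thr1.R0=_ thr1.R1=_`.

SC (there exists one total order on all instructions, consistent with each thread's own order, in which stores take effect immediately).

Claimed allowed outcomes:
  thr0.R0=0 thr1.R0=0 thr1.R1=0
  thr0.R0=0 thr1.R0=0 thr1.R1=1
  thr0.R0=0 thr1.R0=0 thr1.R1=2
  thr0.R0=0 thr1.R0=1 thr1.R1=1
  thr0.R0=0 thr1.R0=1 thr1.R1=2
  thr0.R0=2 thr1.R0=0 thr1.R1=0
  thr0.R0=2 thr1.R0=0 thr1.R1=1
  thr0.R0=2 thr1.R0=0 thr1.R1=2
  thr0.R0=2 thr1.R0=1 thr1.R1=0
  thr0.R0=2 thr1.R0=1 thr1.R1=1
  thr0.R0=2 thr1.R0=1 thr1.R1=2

outcome vector order: (thr0.R0,thr1.R0,thr1.R1)
SC (10): <0 0 0>; <0 0 1>; <0 0 2>; <0 1 1>; <0 1 2>; <2 0 0>; <2 0 1>; <2 0 2>; <2 1 1>; <2 1 2>
claimed∖SC = {<2 1 0>}

spurious: thr0.R0=2 thr1.R0=1 thr1.R1=0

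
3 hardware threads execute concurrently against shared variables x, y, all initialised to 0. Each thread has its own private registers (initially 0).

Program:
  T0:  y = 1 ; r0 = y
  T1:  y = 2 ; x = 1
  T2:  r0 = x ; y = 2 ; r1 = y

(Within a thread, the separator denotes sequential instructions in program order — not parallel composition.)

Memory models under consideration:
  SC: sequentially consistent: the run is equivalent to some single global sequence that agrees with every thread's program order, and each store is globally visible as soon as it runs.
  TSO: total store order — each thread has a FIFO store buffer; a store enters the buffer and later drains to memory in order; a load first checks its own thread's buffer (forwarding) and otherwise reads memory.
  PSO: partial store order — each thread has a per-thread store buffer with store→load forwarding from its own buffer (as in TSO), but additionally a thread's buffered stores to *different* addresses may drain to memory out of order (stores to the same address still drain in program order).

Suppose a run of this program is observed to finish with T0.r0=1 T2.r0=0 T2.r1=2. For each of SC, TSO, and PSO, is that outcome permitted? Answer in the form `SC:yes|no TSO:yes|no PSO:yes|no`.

outcome vector order: (T0.r0,T2.r0,T2.r1)
SC: 7 outcomes — {1/0/1 1/0/2 1/1/1 1/1/2 2/0/1 2/0/2 2/1/2}
TSO: 7 outcomes — {1/0/1 1/0/2 1/1/1 1/1/2 2/0/1 2/0/2 2/1/2}
PSO: 8 outcomes — {1/0/1 1/0/2 1/1/1 1/1/2 2/0/1 2/0/2 2/1/1 2/1/2}
target 1/0/2 ∈ {SC,TSO,PSO}

SC:yes TSO:yes PSO:yes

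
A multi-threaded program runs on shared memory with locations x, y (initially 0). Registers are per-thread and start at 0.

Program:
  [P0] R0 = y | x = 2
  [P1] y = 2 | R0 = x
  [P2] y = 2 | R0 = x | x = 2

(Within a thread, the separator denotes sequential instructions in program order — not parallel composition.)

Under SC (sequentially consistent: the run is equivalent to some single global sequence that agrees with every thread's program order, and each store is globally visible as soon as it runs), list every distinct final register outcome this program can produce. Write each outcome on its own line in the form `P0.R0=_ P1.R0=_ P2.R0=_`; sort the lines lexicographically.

outcome vector order: (P0.R0,P1.R0,P2.R0)
|SC outcomes| = 8

P0.R0=0 P1.R0=0 P2.R0=0
P0.R0=0 P1.R0=0 P2.R0=2
P0.R0=0 P1.R0=2 P2.R0=0
P0.R0=0 P1.R0=2 P2.R0=2
P0.R0=2 P1.R0=0 P2.R0=0
P0.R0=2 P1.R0=0 P2.R0=2
P0.R0=2 P1.R0=2 P2.R0=0
P0.R0=2 P1.R0=2 P2.R0=2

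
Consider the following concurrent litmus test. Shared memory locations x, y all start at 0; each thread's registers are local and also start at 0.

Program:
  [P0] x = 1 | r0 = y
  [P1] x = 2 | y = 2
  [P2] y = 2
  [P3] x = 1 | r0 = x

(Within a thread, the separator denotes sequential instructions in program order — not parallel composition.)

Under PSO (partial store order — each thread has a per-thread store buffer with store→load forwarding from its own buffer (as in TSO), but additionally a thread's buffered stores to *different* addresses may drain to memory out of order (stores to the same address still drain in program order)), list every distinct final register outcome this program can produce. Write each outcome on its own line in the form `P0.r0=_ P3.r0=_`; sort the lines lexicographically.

outcome vector order: (P0.r0,P3.r0)
|PSO outcomes| = 4

P0.r0=0 P3.r0=1
P0.r0=0 P3.r0=2
P0.r0=2 P3.r0=1
P0.r0=2 P3.r0=2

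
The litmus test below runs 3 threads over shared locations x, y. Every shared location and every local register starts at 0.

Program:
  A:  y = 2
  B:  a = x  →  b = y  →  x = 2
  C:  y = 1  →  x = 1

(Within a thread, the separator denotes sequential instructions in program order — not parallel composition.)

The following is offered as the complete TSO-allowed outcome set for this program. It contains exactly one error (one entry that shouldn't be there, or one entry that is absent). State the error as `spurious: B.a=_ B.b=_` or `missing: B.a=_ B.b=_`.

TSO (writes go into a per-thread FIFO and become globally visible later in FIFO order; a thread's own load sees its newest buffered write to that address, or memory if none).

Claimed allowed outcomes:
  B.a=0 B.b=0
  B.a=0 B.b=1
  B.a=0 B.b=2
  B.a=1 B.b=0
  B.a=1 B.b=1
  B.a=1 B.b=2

spurious: B.a=1 B.b=0

outcome vector order: (B.a,B.b)
[TSO] allowed = {(0,0); (0,1); (0,2); (1,1); (1,2)}
claimed∖TSO = {(1,0)}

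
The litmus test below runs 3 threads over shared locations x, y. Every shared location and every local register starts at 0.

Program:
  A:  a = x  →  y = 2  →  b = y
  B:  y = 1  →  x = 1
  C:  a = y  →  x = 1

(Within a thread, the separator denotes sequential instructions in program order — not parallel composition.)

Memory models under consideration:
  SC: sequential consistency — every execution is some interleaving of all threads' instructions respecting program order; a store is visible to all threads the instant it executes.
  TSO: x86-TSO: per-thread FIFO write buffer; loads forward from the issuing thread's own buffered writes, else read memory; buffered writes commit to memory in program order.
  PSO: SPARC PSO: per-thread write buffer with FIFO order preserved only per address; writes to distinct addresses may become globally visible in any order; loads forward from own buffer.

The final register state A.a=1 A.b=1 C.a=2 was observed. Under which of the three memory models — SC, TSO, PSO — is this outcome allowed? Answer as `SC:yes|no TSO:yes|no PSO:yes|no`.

outcome vector order: (A.a,A.b,C.a)
under SC → <0 1 0>; <0 1 1>; <0 1 2>; <0 2 0>; <0 2 1>; <0 2 2>; <1 1 0>; <1 2 0>; <1 2 1>; <1 2 2>
under TSO → <0 1 0>; <0 1 1>; <0 1 2>; <0 2 0>; <0 2 1>; <0 2 2>; <1 1 0>; <1 2 0>; <1 2 1>; <1 2 2>
under PSO → <0 1 0>; <0 1 1>; <0 1 2>; <0 2 0>; <0 2 1>; <0 2 2>; <1 1 0>; <1 1 1>; <1 1 2>; <1 2 0>; <1 2 1>; <1 2 2>
target <1 1 2> ∈ {PSO}

SC:no TSO:no PSO:yes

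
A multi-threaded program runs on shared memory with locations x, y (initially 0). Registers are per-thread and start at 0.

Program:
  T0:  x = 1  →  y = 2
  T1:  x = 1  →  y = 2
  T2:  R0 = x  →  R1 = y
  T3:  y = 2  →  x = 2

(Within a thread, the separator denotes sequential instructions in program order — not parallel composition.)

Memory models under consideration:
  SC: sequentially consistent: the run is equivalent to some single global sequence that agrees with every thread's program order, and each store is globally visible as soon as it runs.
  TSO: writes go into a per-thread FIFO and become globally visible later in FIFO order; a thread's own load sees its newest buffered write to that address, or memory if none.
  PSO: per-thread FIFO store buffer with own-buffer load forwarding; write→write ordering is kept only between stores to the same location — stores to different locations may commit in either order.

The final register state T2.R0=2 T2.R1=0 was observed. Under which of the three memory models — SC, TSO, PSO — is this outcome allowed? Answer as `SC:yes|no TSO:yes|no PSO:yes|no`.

SC:no TSO:no PSO:yes

outcome vector order: (T2.R0,T2.R1)
SC (5): 00; 02; 10; 12; 22
TSO (5): 00; 02; 10; 12; 22
PSO (6): 00; 02; 10; 12; 20; 22
target 20 ∈ {PSO}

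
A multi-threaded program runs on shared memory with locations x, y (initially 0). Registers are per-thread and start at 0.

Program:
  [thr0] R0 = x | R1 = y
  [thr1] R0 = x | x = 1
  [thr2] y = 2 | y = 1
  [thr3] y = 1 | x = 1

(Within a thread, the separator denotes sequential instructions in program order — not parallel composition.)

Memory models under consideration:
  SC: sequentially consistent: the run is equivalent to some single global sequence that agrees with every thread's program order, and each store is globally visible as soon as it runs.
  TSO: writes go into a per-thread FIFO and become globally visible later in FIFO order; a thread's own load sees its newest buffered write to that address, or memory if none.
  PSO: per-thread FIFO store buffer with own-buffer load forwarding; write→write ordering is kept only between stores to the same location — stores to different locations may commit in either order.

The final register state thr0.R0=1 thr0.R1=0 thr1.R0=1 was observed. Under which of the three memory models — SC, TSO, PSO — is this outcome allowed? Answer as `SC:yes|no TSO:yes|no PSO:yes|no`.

SC:no TSO:no PSO:yes

outcome vector order: (thr0.R0,thr0.R1,thr1.R0)
SC: 11 outcomes — {(0,0,0) (0,0,1) (0,1,0) (0,1,1) (0,2,0) (0,2,1) (1,0,0) (1,1,0) (1,1,1) (1,2,0) (1,2,1)}
TSO: 11 outcomes — {(0,0,0) (0,0,1) (0,1,0) (0,1,1) (0,2,0) (0,2,1) (1,0,0) (1,1,0) (1,1,1) (1,2,0) (1,2,1)}
PSO: 12 outcomes — {(0,0,0) (0,0,1) (0,1,0) (0,1,1) (0,2,0) (0,2,1) (1,0,0) (1,0,1) (1,1,0) (1,1,1) (1,2,0) (1,2,1)}
target (1,0,1) ∈ {PSO}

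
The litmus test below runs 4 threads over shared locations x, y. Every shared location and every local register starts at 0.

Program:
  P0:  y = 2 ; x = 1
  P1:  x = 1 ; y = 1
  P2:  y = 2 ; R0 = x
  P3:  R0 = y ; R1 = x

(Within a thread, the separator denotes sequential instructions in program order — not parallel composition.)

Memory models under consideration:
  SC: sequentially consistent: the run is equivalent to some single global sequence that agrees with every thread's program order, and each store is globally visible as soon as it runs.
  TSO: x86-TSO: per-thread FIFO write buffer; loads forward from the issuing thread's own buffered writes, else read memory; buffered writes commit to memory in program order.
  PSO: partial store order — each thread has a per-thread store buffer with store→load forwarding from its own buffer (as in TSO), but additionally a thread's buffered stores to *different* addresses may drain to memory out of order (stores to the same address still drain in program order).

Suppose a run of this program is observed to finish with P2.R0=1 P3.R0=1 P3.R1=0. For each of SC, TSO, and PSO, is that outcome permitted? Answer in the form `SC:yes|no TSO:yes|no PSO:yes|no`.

SC:no TSO:no PSO:yes

outcome vector order: (P2.R0,P3.R0,P3.R1)
[SC] allowed = {0/0/0, 0/0/1, 0/1/1, 0/2/0, 0/2/1, 1/0/0, 1/0/1, 1/1/1, 1/2/0, 1/2/1}
[TSO] allowed = {0/0/0, 0/0/1, 0/1/1, 0/2/0, 0/2/1, 1/0/0, 1/0/1, 1/1/1, 1/2/0, 1/2/1}
[PSO] allowed = {0/0/0, 0/0/1, 0/1/0, 0/1/1, 0/2/0, 0/2/1, 1/0/0, 1/0/1, 1/1/0, 1/1/1, 1/2/0, 1/2/1}
target 1/1/0 ∈ {PSO}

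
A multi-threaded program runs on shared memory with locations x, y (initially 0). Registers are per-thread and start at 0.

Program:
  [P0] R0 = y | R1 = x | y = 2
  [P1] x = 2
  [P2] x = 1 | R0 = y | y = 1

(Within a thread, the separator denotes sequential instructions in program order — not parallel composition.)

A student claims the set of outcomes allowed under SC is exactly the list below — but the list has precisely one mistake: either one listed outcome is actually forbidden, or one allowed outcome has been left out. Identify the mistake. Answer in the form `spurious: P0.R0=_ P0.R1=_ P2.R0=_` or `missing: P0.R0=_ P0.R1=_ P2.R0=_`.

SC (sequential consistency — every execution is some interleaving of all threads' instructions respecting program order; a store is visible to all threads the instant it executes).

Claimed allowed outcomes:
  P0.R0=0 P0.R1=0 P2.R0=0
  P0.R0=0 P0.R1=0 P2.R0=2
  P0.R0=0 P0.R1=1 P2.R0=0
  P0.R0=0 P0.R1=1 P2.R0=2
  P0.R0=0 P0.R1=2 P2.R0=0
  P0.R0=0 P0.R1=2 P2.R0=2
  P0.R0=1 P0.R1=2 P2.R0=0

outcome vector order: (P0.R0,P0.R1,P2.R0)
SC (8): <0 0 0>; <0 0 2>; <0 1 0>; <0 1 2>; <0 2 0>; <0 2 2>; <1 1 0>; <1 2 0>
SC∖claimed = {<1 1 0>}

missing: P0.R0=1 P0.R1=1 P2.R0=0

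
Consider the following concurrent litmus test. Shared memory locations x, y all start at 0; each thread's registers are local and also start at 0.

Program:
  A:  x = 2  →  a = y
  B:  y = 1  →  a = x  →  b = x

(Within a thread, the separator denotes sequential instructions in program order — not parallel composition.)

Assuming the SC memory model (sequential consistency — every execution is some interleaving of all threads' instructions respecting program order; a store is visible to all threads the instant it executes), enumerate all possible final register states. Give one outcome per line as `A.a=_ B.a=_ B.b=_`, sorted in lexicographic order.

outcome vector order: (A.a,B.a,B.b)
|SC outcomes| = 4

A.a=0 B.a=2 B.b=2
A.a=1 B.a=0 B.b=0
A.a=1 B.a=0 B.b=2
A.a=1 B.a=2 B.b=2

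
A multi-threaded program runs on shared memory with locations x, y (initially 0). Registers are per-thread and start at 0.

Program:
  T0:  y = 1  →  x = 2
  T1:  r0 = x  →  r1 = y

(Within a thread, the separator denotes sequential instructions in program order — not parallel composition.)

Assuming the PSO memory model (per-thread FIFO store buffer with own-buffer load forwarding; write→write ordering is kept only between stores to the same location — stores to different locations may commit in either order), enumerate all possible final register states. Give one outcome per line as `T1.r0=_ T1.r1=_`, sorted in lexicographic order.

T1.r0=0 T1.r1=0
T1.r0=0 T1.r1=1
T1.r0=2 T1.r1=0
T1.r0=2 T1.r1=1

outcome vector order: (T1.r0,T1.r1)
|PSO outcomes| = 4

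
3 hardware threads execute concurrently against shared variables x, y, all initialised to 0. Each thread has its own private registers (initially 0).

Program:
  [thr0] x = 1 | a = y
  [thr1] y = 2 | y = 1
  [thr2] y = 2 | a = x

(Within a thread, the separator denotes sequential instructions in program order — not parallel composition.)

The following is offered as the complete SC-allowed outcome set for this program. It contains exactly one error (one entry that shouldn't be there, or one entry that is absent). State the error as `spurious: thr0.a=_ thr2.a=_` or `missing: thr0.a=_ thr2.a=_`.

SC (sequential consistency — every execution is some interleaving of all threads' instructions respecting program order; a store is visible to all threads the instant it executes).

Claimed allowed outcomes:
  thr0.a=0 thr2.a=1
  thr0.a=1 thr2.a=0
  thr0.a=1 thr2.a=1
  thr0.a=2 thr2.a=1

missing: thr0.a=2 thr2.a=0

outcome vector order: (thr0.a,thr2.a)
SC: 5 outcomes — {<0 1> <1 0> <1 1> <2 0> <2 1>}
SC∖claimed = {<2 0>}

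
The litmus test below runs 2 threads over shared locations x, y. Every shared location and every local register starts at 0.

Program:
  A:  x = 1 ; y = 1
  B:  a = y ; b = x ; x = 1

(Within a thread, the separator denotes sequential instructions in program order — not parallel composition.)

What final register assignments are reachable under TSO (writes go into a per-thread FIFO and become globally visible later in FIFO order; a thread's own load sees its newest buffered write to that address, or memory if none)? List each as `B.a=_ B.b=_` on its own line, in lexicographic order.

B.a=0 B.b=0
B.a=0 B.b=1
B.a=1 B.b=1

outcome vector order: (B.a,B.b)
|TSO outcomes| = 3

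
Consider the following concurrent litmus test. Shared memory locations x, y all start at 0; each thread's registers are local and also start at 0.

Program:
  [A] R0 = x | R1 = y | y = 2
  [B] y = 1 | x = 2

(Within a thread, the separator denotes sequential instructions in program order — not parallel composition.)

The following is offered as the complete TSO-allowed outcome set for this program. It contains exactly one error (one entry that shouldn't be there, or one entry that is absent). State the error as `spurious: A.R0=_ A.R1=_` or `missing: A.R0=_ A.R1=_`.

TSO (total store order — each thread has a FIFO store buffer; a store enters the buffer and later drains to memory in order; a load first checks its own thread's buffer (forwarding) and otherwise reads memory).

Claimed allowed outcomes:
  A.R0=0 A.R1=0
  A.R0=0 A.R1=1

missing: A.R0=2 A.R1=1

outcome vector order: (A.R0,A.R1)
TSO (3): 0/0; 0/1; 2/1
TSO∖claimed = {2/1}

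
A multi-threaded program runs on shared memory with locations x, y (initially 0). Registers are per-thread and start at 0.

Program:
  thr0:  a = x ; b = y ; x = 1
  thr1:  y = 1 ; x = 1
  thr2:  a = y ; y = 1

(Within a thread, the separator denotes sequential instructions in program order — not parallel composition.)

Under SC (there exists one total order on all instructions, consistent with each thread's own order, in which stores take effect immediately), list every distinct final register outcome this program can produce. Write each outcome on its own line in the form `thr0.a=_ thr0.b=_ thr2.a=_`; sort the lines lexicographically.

thr0.a=0 thr0.b=0 thr2.a=0
thr0.a=0 thr0.b=0 thr2.a=1
thr0.a=0 thr0.b=1 thr2.a=0
thr0.a=0 thr0.b=1 thr2.a=1
thr0.a=1 thr0.b=1 thr2.a=0
thr0.a=1 thr0.b=1 thr2.a=1

outcome vector order: (thr0.a,thr0.b,thr2.a)
|SC outcomes| = 6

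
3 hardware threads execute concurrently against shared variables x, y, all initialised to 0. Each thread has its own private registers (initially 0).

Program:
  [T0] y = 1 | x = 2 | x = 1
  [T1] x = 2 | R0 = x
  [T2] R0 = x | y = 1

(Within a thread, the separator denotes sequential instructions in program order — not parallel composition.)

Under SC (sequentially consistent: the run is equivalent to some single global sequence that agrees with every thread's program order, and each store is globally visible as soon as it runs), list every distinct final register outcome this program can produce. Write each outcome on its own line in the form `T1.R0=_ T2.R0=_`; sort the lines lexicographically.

outcome vector order: (T1.R0,T2.R0)
|SC outcomes| = 6

T1.R0=1 T2.R0=0
T1.R0=1 T2.R0=1
T1.R0=1 T2.R0=2
T1.R0=2 T2.R0=0
T1.R0=2 T2.R0=1
T1.R0=2 T2.R0=2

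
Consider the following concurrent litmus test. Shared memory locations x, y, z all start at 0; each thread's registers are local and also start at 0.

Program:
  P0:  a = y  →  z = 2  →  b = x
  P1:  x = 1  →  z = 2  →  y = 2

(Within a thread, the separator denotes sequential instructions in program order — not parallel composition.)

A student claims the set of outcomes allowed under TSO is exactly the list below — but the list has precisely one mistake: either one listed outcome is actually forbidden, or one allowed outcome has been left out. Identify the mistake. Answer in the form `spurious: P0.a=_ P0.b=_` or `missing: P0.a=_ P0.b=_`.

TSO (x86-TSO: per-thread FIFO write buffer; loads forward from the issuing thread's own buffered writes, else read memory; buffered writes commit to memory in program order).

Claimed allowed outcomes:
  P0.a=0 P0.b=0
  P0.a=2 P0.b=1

missing: P0.a=0 P0.b=1

outcome vector order: (P0.a,P0.b)
TSO (3): 0/0; 0/1; 2/1
TSO∖claimed = {0/1}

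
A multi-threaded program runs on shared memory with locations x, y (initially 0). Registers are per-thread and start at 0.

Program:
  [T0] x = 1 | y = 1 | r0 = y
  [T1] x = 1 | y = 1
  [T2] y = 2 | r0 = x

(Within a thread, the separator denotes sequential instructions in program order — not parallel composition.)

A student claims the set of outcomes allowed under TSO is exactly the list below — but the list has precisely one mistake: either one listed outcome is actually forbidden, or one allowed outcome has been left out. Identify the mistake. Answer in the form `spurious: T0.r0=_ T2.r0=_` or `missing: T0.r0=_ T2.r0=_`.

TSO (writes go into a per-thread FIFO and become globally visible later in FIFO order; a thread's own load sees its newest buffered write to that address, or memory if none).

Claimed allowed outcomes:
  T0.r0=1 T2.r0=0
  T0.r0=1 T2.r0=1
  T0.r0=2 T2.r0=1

outcome vector order: (T0.r0,T2.r0)
under TSO → <1 0>; <1 1>; <2 0>; <2 1>
TSO∖claimed = {<2 0>}

missing: T0.r0=2 T2.r0=0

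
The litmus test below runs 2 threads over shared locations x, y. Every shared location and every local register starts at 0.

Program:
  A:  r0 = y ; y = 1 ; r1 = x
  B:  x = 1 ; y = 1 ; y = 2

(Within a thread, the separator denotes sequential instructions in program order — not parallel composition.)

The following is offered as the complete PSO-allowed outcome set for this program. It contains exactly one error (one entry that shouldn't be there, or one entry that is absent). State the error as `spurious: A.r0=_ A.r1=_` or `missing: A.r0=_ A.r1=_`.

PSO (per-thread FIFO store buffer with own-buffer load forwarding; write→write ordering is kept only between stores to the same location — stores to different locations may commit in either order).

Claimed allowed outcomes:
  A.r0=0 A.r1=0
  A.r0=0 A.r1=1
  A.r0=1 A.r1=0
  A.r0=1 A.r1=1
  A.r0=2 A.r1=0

outcome vector order: (A.r0,A.r1)
PSO: 6 outcomes — {(0,0) (0,1) (1,0) (1,1) (2,0) (2,1)}
PSO∖claimed = {(2,1)}

missing: A.r0=2 A.r1=1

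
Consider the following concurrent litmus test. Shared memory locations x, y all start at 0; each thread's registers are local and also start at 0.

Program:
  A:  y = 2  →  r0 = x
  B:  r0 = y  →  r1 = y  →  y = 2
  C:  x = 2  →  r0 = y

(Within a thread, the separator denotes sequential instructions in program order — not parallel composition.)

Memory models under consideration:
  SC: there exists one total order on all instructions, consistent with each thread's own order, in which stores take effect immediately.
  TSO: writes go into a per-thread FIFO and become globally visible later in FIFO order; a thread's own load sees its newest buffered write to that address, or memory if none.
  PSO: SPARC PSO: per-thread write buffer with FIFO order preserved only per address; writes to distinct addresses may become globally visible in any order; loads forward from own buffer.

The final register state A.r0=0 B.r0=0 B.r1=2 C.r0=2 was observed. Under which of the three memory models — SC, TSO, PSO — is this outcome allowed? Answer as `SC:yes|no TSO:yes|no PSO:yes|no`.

SC:yes TSO:yes PSO:yes

outcome vector order: (A.r0,B.r0,B.r1,C.r0)
SC: 9 outcomes — {<0 0 0 2>, <0 0 2 2>, <0 2 2 2>, <2 0 0 0>, <2 0 0 2>, <2 0 2 0>, <2 0 2 2>, <2 2 2 0>, <2 2 2 2>}
TSO: 12 outcomes — {<0 0 0 0>, <0 0 0 2>, <0 0 2 0>, <0 0 2 2>, <0 2 2 0>, <0 2 2 2>, <2 0 0 0>, <2 0 0 2>, <2 0 2 0>, <2 0 2 2>, <2 2 2 0>, <2 2 2 2>}
PSO: 12 outcomes — {<0 0 0 0>, <0 0 0 2>, <0 0 2 0>, <0 0 2 2>, <0 2 2 0>, <0 2 2 2>, <2 0 0 0>, <2 0 0 2>, <2 0 2 0>, <2 0 2 2>, <2 2 2 0>, <2 2 2 2>}
target <0 0 2 2> ∈ {SC,TSO,PSO}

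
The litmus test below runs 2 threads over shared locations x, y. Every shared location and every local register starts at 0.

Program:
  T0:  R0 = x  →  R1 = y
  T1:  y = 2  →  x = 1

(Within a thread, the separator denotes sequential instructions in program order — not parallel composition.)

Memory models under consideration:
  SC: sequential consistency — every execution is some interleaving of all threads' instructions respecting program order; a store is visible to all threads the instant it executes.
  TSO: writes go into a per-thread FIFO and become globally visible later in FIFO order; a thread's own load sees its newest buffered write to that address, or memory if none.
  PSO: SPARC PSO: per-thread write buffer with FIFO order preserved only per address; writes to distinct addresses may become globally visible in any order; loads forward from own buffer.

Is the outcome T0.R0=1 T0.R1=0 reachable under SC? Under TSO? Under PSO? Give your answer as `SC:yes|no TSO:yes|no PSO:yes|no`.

outcome vector order: (T0.R0,T0.R1)
[SC] allowed = {00 02 12}
[TSO] allowed = {00 02 12}
[PSO] allowed = {00 02 10 12}
target 10 ∈ {PSO}

SC:no TSO:no PSO:yes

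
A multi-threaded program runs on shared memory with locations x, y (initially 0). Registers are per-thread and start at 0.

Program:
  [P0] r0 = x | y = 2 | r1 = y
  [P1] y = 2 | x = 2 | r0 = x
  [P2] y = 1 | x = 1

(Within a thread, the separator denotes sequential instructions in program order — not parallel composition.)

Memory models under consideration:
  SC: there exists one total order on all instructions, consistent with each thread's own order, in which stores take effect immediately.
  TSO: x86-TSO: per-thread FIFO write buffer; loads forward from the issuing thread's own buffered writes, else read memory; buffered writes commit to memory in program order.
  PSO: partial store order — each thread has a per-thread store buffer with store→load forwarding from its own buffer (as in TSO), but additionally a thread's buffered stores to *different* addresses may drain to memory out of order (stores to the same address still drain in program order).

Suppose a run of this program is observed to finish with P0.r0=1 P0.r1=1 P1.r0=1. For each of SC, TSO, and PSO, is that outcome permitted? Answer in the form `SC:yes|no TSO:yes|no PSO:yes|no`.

SC:no TSO:no PSO:yes

outcome vector order: (P0.r0,P0.r1,P1.r0)
under SC → (0,1,1); (0,1,2); (0,2,1); (0,2,2); (1,2,1); (1,2,2); (2,1,1); (2,1,2); (2,2,1); (2,2,2)
under TSO → (0,1,1); (0,1,2); (0,2,1); (0,2,2); (1,2,1); (1,2,2); (2,1,1); (2,1,2); (2,2,1); (2,2,2)
under PSO → (0,1,1); (0,1,2); (0,2,1); (0,2,2); (1,1,1); (1,1,2); (1,2,1); (1,2,2); (2,1,1); (2,1,2); (2,2,1); (2,2,2)
target (1,1,1) ∈ {PSO}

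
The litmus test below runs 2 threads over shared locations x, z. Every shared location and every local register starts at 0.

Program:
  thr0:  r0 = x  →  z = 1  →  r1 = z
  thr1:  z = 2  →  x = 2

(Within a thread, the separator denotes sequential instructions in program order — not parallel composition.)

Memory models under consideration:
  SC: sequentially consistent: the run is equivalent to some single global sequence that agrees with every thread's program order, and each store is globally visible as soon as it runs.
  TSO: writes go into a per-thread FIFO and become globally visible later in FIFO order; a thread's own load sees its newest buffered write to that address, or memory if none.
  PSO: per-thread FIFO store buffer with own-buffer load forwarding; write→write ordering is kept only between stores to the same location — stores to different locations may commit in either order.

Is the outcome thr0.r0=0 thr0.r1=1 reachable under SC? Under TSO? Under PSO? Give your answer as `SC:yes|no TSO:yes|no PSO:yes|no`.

SC:yes TSO:yes PSO:yes

outcome vector order: (thr0.r0,thr0.r1)
[SC] allowed = {(0,1); (0,2); (2,1)}
[TSO] allowed = {(0,1); (0,2); (2,1)}
[PSO] allowed = {(0,1); (0,2); (2,1); (2,2)}
target (0,1) ∈ {SC,TSO,PSO}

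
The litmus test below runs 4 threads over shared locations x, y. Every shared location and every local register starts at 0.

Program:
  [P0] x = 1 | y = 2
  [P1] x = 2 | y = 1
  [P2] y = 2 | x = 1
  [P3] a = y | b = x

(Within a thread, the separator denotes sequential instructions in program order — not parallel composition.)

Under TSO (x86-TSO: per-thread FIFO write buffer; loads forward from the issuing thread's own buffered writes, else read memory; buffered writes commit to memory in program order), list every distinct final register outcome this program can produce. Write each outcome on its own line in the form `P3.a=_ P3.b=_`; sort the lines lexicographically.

P3.a=0 P3.b=0
P3.a=0 P3.b=1
P3.a=0 P3.b=2
P3.a=1 P3.b=1
P3.a=1 P3.b=2
P3.a=2 P3.b=0
P3.a=2 P3.b=1
P3.a=2 P3.b=2

outcome vector order: (P3.a,P3.b)
|TSO outcomes| = 8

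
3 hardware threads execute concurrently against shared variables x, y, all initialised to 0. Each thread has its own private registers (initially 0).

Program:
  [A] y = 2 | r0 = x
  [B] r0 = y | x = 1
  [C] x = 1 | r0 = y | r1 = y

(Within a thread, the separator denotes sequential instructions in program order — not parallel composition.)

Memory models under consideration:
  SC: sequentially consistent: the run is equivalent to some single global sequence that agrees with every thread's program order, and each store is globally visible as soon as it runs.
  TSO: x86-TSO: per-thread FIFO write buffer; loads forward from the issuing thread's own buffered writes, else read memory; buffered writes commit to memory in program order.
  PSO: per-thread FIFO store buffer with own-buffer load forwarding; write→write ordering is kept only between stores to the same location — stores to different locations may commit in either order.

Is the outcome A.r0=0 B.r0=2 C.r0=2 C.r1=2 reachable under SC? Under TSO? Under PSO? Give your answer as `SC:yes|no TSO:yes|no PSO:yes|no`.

outcome vector order: (A.r0,B.r0,C.r0,C.r1)
[SC] allowed = {(0,0,2,2); (0,2,2,2); (1,0,0,0); (1,0,0,2); (1,0,2,2); (1,2,0,0); (1,2,0,2); (1,2,2,2)}
[TSO] allowed = {(0,0,0,0); (0,0,0,2); (0,0,2,2); (0,2,0,0); (0,2,0,2); (0,2,2,2); (1,0,0,0); (1,0,0,2); (1,0,2,2); (1,2,0,0); (1,2,0,2); (1,2,2,2)}
[PSO] allowed = {(0,0,0,0); (0,0,0,2); (0,0,2,2); (0,2,0,0); (0,2,0,2); (0,2,2,2); (1,0,0,0); (1,0,0,2); (1,0,2,2); (1,2,0,0); (1,2,0,2); (1,2,2,2)}
target (0,2,2,2) ∈ {SC,TSO,PSO}

SC:yes TSO:yes PSO:yes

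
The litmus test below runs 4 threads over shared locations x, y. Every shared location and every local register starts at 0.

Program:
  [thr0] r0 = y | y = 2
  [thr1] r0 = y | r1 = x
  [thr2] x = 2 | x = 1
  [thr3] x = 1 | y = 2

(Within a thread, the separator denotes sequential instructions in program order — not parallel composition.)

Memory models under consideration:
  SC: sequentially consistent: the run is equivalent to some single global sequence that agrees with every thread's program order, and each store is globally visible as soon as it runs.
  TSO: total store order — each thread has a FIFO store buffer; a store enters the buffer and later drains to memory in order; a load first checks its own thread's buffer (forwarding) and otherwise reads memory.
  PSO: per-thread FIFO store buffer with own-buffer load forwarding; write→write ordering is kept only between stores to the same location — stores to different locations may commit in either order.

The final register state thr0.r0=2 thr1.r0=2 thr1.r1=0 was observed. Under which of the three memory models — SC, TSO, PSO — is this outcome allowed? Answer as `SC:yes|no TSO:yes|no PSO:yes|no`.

outcome vector order: (thr0.r0,thr1.r0,thr1.r1)
under SC → (0,0,0), (0,0,1), (0,0,2), (0,2,0), (0,2,1), (0,2,2), (2,0,0), (2,0,1), (2,0,2), (2,2,1), (2,2,2)
under TSO → (0,0,0), (0,0,1), (0,0,2), (0,2,0), (0,2,1), (0,2,2), (2,0,0), (2,0,1), (2,0,2), (2,2,1), (2,2,2)
under PSO → (0,0,0), (0,0,1), (0,0,2), (0,2,0), (0,2,1), (0,2,2), (2,0,0), (2,0,1), (2,0,2), (2,2,0), (2,2,1), (2,2,2)
target (2,2,0) ∈ {PSO}

SC:no TSO:no PSO:yes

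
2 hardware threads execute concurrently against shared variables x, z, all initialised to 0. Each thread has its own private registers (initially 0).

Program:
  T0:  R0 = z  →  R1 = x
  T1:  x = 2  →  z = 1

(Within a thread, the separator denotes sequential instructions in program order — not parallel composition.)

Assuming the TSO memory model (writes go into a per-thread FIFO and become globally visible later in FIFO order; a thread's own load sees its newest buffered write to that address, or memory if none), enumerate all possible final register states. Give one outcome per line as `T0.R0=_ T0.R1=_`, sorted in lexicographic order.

T0.R0=0 T0.R1=0
T0.R0=0 T0.R1=2
T0.R0=1 T0.R1=2

outcome vector order: (T0.R0,T0.R1)
|TSO outcomes| = 3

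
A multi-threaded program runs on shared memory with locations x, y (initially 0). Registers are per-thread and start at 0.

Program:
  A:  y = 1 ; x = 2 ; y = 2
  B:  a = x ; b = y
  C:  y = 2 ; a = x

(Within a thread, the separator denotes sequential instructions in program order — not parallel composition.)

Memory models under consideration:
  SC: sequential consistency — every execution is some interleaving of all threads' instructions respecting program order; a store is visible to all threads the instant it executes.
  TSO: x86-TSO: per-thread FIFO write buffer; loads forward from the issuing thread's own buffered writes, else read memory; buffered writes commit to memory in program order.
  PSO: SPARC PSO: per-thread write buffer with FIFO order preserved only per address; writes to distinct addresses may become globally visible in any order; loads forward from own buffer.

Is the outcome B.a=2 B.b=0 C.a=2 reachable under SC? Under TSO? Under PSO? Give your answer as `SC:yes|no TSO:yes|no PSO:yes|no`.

outcome vector order: (B.a,B.b,C.a)
[SC] allowed = {(0,0,0); (0,0,2); (0,1,0); (0,1,2); (0,2,0); (0,2,2); (2,1,0); (2,1,2); (2,2,0); (2,2,2)}
[TSO] allowed = {(0,0,0); (0,0,2); (0,1,0); (0,1,2); (0,2,0); (0,2,2); (2,1,0); (2,1,2); (2,2,0); (2,2,2)}
[PSO] allowed = {(0,0,0); (0,0,2); (0,1,0); (0,1,2); (0,2,0); (0,2,2); (2,0,0); (2,0,2); (2,1,0); (2,1,2); (2,2,0); (2,2,2)}
target (2,0,2) ∈ {PSO}

SC:no TSO:no PSO:yes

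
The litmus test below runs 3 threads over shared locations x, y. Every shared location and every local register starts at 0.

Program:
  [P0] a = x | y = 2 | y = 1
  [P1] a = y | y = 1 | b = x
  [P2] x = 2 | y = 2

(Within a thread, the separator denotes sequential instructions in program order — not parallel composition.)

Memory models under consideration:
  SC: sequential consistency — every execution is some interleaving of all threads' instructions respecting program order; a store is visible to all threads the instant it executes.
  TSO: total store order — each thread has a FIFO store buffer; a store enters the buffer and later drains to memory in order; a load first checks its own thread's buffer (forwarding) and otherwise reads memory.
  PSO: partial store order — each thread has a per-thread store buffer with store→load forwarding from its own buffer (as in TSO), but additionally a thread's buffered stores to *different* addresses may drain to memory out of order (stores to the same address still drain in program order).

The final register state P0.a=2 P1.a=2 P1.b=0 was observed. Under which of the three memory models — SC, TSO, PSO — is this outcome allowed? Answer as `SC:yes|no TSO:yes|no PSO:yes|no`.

SC:no TSO:no PSO:yes

outcome vector order: (P0.a,P1.a,P1.b)
SC: 10 outcomes — {0/0/0 0/0/2 0/1/0 0/1/2 0/2/0 0/2/2 2/0/0 2/0/2 2/1/2 2/2/2}
TSO: 10 outcomes — {0/0/0 0/0/2 0/1/0 0/1/2 0/2/0 0/2/2 2/0/0 2/0/2 2/1/2 2/2/2}
PSO: 11 outcomes — {0/0/0 0/0/2 0/1/0 0/1/2 0/2/0 0/2/2 2/0/0 2/0/2 2/1/2 2/2/0 2/2/2}
target 2/2/0 ∈ {PSO}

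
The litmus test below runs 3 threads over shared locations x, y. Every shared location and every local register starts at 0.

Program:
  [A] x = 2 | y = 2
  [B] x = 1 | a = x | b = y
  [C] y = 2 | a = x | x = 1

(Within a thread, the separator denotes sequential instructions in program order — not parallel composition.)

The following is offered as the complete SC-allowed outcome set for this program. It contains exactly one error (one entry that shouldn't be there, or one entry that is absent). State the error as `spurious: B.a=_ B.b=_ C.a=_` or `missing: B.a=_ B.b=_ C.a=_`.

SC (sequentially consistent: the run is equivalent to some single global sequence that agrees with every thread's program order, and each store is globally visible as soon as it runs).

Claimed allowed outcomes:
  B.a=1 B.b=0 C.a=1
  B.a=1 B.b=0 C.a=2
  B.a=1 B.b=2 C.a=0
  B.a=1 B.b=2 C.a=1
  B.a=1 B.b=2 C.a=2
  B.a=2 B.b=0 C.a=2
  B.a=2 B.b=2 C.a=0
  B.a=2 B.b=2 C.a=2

missing: B.a=2 B.b=2 C.a=1

outcome vector order: (B.a,B.b,C.a)
[SC] allowed = {1/0/1; 1/0/2; 1/2/0; 1/2/1; 1/2/2; 2/0/2; 2/2/0; 2/2/1; 2/2/2}
SC∖claimed = {2/2/1}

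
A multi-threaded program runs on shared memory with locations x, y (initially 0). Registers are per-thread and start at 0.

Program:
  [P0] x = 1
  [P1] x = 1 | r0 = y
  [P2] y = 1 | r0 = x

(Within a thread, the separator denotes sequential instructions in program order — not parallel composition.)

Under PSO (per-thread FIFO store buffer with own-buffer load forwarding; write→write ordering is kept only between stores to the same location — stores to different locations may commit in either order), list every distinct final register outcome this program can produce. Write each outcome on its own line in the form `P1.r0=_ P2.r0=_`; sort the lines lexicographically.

outcome vector order: (P1.r0,P2.r0)
|PSO outcomes| = 4

P1.r0=0 P2.r0=0
P1.r0=0 P2.r0=1
P1.r0=1 P2.r0=0
P1.r0=1 P2.r0=1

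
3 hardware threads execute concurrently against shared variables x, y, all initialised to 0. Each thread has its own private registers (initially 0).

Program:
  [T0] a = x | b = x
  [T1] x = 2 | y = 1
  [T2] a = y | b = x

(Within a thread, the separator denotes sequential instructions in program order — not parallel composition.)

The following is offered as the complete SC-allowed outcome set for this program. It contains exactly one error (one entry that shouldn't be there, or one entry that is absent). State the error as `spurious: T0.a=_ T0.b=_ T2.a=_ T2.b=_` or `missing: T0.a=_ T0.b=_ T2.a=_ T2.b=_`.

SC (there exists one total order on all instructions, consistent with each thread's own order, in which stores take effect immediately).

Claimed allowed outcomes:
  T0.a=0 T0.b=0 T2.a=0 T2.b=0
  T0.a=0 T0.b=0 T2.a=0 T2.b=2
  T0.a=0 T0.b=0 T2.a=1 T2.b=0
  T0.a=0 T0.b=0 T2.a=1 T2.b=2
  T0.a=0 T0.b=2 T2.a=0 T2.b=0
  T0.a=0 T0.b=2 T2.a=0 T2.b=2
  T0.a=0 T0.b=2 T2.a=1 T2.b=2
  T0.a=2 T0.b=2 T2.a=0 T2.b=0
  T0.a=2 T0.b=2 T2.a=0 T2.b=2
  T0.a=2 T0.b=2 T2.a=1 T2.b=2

outcome vector order: (T0.a,T0.b,T2.a,T2.b)
SC: 9 outcomes — {0000; 0002; 0012; 0200; 0202; 0212; 2200; 2202; 2212}
claimed∖SC = {0010}

spurious: T0.a=0 T0.b=0 T2.a=1 T2.b=0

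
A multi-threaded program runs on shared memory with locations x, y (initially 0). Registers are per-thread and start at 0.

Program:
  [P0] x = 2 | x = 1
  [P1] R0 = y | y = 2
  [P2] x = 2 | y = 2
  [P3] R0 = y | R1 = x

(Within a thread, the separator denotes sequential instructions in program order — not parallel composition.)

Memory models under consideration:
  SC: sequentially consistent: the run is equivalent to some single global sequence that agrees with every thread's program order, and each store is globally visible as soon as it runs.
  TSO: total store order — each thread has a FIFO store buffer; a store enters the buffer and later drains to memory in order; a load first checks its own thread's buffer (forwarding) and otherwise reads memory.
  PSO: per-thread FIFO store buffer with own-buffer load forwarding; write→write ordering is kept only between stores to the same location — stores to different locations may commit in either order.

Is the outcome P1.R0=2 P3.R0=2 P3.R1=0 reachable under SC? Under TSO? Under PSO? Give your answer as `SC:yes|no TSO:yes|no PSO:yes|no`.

outcome vector order: (P1.R0,P3.R0,P3.R1)
[SC] allowed = {000; 001; 002; 020; 021; 022; 200; 201; 202; 221; 222}
[TSO] allowed = {000; 001; 002; 020; 021; 022; 200; 201; 202; 221; 222}
[PSO] allowed = {000; 001; 002; 020; 021; 022; 200; 201; 202; 220; 221; 222}
target 220 ∈ {PSO}

SC:no TSO:no PSO:yes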